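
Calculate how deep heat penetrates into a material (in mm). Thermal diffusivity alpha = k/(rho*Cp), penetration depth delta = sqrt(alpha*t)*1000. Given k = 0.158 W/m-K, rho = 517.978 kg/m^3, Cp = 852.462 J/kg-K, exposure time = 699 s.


alpha = 0.158 / (517.978 * 852.462) = 3.5783e-07 m^2/s
alpha * t = 0.00025012
delta = sqrt(0.00025012) * 1000 = 15.815 mm

15.815 mm


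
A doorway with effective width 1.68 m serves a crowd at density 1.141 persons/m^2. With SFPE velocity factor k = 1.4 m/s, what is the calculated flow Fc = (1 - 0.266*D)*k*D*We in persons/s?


1 - 0.266*D = 1 - 0.266*1.141 = 0.69649
Fs = 0.69649 * 1.4 * 1.141 = 1.1126 persons/(s*m)
Fc = 1.1126 * 1.68 = 1.8691 persons/s

1.8691 persons/s


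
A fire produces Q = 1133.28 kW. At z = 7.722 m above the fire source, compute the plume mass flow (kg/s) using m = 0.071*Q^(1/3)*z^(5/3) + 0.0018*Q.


Q^(1/3) = 10.426
z^(5/3) = 30.168
First term = 0.071 * 10.426 * 30.168 = 22.332
Second term = 0.0018 * 1133.28 = 2.0399
m = 24.372 kg/s

24.372 kg/s


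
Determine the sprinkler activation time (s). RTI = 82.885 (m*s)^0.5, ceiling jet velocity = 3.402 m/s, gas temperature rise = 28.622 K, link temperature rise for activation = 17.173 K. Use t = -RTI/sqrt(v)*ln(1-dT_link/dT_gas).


dT_link/dT_gas = 0.59999
ln(1 - 0.59999) = -0.91627
t = -82.885 / sqrt(3.402) * -0.91627 = 41.175 s

41.175 s


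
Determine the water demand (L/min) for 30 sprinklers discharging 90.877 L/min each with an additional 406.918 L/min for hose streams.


Sprinkler demand = 30 * 90.877 = 2726.31 L/min
Total = 2726.31 + 406.918 = 3133.228 L/min

3133.228 L/min


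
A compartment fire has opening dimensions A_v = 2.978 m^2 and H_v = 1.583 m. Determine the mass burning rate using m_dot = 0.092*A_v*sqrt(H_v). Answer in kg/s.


sqrt(H_v) = 1.2582
m_dot = 0.092 * 2.978 * 1.2582 = 0.34471 kg/s

0.34471 kg/s


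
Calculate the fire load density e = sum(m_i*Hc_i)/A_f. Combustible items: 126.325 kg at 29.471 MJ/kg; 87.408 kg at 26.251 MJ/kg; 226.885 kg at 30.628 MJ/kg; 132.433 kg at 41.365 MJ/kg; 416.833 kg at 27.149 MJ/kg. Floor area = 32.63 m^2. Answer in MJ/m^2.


Total energy = 126.325*29.471 + 87.408*26.251 + 226.885*30.628 + 132.433*41.365 + 416.833*27.149
= 3722.924 + 2294.547 + 6949.034 + 5478.091 + 11316.60
= 29761.20 MJ
e = 29761.20 / 32.63 = 912.08 MJ/m^2

912.08 MJ/m^2


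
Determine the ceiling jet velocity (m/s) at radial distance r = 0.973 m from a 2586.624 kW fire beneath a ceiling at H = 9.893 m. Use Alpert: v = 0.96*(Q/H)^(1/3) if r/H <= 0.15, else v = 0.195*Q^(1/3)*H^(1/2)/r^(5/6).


r/H = 0.973 / 9.893 = 0.098352
r/H <= 0.15, so v = 0.96*(Q/H)^(1/3)
Q/H = 261.46
(Q/H)^(1/3) = 6.3944
v = 0.96 * 6.3944 = 6.1387 m/s

6.1387 m/s


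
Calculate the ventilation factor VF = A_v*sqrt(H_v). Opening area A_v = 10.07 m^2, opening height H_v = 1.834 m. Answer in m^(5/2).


sqrt(H_v) = 1.3543
VF = 10.07 * 1.3543 = 13.637 m^(5/2)

13.637 m^(5/2)


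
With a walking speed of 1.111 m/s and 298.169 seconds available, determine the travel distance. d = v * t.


d = 1.111 * 298.169 = 331.27 m

331.27 m


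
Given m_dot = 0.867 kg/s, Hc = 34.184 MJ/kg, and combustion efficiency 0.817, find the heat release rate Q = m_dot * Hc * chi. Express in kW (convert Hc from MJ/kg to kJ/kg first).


Hc = 34.184 MJ/kg = 34.184 * 1000 kJ/kg = 34184 kJ/kg
Q = 0.867 kg/s * 34184 kJ/kg * 0.817 = 24214 kW

24214 kW


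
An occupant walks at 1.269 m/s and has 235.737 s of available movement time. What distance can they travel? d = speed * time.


d = 1.269 * 235.737 = 299.15 m

299.15 m


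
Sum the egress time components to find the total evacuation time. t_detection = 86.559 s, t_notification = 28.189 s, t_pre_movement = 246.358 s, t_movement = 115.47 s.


Total = 86.559 + 28.189 + 246.358 + 115.47 = 476.576 s

476.576 s


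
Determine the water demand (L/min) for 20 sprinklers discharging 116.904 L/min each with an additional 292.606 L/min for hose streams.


Sprinkler demand = 20 * 116.904 = 2338.08 L/min
Total = 2338.08 + 292.606 = 2630.686 L/min

2630.686 L/min


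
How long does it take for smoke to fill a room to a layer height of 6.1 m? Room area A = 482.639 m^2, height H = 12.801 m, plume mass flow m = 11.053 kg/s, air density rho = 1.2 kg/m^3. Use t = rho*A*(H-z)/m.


H - z = 6.701 m
t = 1.2 * 482.639 * 6.701 / 11.053 = 351.13 s

351.13 s


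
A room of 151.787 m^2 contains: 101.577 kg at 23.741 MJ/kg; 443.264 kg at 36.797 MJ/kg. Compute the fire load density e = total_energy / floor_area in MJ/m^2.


Total energy = 101.577*23.741 + 443.264*36.797
= 2411.540 + 16310.79
= 18722.32 MJ
e = 18722.32 / 151.787 = 123.35 MJ/m^2

123.35 MJ/m^2


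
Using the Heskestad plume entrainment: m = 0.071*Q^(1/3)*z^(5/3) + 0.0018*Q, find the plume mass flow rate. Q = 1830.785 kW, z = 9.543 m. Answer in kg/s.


Q^(1/3) = 12.233
z^(5/3) = 42.935
First term = 0.071 * 12.233 * 42.935 = 37.292
Second term = 0.0018 * 1830.785 = 3.2954
m = 40.587 kg/s

40.587 kg/s


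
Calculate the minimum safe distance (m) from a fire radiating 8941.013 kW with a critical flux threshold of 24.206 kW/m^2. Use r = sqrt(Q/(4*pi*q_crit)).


4*pi*q_crit = 304.18
Q/(4*pi*q_crit) = 29.394
r = sqrt(29.394) = 5.4216 m

5.4216 m


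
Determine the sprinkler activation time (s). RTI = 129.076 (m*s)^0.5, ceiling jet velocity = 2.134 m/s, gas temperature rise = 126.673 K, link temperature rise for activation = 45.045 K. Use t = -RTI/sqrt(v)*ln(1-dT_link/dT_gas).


dT_link/dT_gas = 0.35560
ln(1 - 0.35560) = -0.43944
t = -129.076 / sqrt(2.134) * -0.43944 = 38.828 s

38.828 s


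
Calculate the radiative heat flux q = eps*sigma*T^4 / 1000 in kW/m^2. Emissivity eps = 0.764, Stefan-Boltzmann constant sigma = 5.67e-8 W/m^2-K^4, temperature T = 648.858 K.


T^4 = 1.7726e+11
q = 0.764 * 5.67e-8 * 1.7726e+11 / 1000 = 7.6785 kW/m^2

7.6785 kW/m^2


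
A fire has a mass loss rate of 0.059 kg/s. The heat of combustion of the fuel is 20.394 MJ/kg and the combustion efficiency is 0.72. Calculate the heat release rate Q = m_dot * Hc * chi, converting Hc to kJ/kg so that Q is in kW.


Hc = 20.394 MJ/kg = 20.394 * 1000 kJ/kg = 20394 kJ/kg
Q = 0.059 kg/s * 20394 kJ/kg * 0.72 = 866.34 kW

866.34 kW


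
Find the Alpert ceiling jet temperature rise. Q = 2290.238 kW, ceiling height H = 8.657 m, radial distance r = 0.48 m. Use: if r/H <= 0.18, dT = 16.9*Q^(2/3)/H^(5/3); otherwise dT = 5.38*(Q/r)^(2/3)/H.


r/H = 0.48 / 8.657 = 0.055446
r/H <= 0.18, so dT = 16.9*Q^(2/3)/H^(5/3)
Q^(2/3) = 173.75
H^(5/3) = 36.499
dT = 16.9 * 173.75 / 36.499 = 80.450 K

80.450 K


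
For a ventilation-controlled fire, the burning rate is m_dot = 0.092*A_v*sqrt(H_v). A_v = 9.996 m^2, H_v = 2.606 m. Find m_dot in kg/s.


sqrt(H_v) = 1.6143
m_dot = 0.092 * 9.996 * 1.6143 = 1.4846 kg/s

1.4846 kg/s


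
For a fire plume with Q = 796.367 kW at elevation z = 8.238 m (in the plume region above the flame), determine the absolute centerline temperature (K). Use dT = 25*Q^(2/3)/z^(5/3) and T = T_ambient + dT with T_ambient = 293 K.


Q^(2/3) = 85.916
z^(5/3) = 33.602
dT = 25 * 85.916 / 33.602 = 63.921 K
T = 293 + 63.921 = 356.92 K

356.92 K


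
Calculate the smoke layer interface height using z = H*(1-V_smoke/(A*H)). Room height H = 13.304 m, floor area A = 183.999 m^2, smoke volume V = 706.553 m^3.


V/(A*H) = 0.28863
1 - 0.28863 = 0.71137
z = 13.304 * 0.71137 = 9.4640 m

9.4640 m


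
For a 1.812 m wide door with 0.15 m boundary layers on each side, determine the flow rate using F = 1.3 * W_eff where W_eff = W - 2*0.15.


W_eff = 1.812 - 0.30 = 1.512 m
F = 1.3 * 1.512 = 1.9656 persons/s

1.9656 persons/s


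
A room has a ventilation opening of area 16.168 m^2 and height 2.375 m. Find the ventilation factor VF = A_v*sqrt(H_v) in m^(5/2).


sqrt(H_v) = 1.5411
VF = 16.168 * 1.5411 = 24.917 m^(5/2)

24.917 m^(5/2)


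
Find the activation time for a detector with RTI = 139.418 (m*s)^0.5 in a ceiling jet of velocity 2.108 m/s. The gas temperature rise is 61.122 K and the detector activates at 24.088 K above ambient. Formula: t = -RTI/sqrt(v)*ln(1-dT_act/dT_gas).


dT_act/dT_gas = 0.39410
ln(1 - 0.39410) = -0.50104
t = -139.418 / sqrt(2.108) * -0.50104 = 48.112 s

48.112 s


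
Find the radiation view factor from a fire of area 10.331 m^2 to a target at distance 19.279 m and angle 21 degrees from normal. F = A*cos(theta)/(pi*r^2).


cos(21 deg) = 0.93358
pi*r^2 = 1167.7
F = 10.331 * 0.93358 / 1167.7 = 0.0082599

0.0082599


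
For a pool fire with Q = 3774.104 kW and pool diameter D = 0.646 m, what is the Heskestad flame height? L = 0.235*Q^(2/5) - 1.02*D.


Q^(2/5) = 26.960
0.235 * Q^(2/5) = 6.3357
1.02 * D = 0.65892
L = 5.6768 m

5.6768 m


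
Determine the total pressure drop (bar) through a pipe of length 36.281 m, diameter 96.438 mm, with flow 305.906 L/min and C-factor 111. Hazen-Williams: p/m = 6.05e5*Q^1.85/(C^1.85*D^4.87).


Q^1.85 = 39659
C^1.85 = 6079.2
D^4.87 = 4.6056e+09
p/m = 0.00085695 bar/m
p_total = 0.00085695 * 36.281 = 0.031091 bar

0.031091 bar


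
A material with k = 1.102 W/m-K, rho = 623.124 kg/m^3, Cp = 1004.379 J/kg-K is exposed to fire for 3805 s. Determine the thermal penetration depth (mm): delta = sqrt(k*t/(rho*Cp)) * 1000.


alpha = 1.102 / (623.124 * 1004.379) = 1.7608e-06 m^2/s
alpha * t = 0.0066998
delta = sqrt(0.0066998) * 1000 = 81.853 mm

81.853 mm


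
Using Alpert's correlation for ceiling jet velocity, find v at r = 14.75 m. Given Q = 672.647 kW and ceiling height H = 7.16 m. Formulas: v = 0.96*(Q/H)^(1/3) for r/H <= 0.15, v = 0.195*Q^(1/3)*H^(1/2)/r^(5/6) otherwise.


r/H = 14.75 / 7.16 = 2.0601
r/H > 0.15, so v = 0.195*Q^(1/3)*H^(1/2)/r^(5/6)
Q^(1/3) = 8.7618
H^(1/2) = 2.6758
r^(5/6) = 9.4188
v = 0.195 * 8.7618 * 2.6758 / 9.4188 = 0.48539 m/s

0.48539 m/s


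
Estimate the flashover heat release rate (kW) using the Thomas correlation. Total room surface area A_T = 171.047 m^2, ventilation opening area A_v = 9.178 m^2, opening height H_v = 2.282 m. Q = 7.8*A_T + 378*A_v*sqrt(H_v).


7.8*A_T = 1334.2
sqrt(H_v) = 1.5106
378*A_v*sqrt(H_v) = 5240.8
Q = 1334.2 + 5240.8 = 6575.0 kW

6575.0 kW


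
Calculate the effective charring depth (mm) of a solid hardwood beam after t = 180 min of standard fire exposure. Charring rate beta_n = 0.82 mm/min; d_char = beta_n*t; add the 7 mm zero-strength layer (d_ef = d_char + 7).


d_char = 0.82 * 180 = 147.6 mm
d_ef = 147.6 + 1.0*7 = 154.6 mm

154.6 mm


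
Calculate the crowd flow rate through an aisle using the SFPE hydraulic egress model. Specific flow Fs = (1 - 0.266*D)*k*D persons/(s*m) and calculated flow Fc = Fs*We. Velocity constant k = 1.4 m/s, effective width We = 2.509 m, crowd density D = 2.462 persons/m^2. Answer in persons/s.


1 - 0.266*D = 1 - 0.266*2.462 = 0.34511
Fs = 0.34511 * 1.4 * 2.462 = 1.1895 persons/(s*m)
Fc = 1.1895 * 2.509 = 2.9845 persons/s

2.9845 persons/s


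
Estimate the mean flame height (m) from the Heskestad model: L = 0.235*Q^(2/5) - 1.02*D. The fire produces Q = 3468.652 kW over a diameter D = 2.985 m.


Q^(2/5) = 26.065
0.235 * Q^(2/5) = 6.1254
1.02 * D = 3.0447
L = 3.0807 m

3.0807 m


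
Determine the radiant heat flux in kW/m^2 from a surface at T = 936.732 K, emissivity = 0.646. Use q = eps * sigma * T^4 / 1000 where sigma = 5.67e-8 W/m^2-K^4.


T^4 = 7.6995e+11
q = 0.646 * 5.67e-8 * 7.6995e+11 / 1000 = 28.202 kW/m^2

28.202 kW/m^2


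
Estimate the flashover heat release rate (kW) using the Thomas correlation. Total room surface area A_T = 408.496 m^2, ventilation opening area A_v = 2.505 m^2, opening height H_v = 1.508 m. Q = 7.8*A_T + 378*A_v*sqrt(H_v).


7.8*A_T = 3186.3
sqrt(H_v) = 1.2280
378*A_v*sqrt(H_v) = 1162.8
Q = 3186.3 + 1162.8 = 4349.1 kW

4349.1 kW


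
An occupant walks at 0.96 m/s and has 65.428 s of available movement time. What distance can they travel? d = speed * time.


d = 0.96 * 65.428 = 62.811 m

62.811 m


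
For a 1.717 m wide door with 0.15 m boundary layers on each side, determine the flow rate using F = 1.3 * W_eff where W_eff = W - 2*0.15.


W_eff = 1.717 - 0.30 = 1.417 m
F = 1.3 * 1.417 = 1.8421 persons/s

1.8421 persons/s


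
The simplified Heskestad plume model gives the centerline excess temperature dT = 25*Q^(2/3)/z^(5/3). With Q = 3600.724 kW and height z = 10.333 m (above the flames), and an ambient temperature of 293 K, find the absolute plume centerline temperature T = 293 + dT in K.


Q^(2/3) = 234.92
z^(5/3) = 49.020
dT = 25 * 234.92 / 49.020 = 119.81 K
T = 293 + 119.81 = 412.81 K

412.81 K


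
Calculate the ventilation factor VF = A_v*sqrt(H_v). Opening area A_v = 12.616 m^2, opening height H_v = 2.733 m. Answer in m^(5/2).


sqrt(H_v) = 1.6532
VF = 12.616 * 1.6532 = 20.857 m^(5/2)

20.857 m^(5/2)


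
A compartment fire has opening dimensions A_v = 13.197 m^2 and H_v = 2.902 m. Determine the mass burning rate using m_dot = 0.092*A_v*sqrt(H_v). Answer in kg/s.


sqrt(H_v) = 1.7035
m_dot = 0.092 * 13.197 * 1.7035 = 2.0683 kg/s

2.0683 kg/s


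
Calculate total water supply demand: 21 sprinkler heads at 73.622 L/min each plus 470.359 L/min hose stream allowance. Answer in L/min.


Sprinkler demand = 21 * 73.622 = 1546.062 L/min
Total = 1546.062 + 470.359 = 2016.421 L/min

2016.421 L/min


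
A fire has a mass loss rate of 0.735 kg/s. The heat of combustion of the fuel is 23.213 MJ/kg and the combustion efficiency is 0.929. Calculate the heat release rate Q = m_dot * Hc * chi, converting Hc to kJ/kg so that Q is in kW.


Hc = 23.213 MJ/kg = 23.213 * 1000 kJ/kg = 23213 kJ/kg
Q = 0.735 kg/s * 23213 kJ/kg * 0.929 = 15850 kW

15850 kW


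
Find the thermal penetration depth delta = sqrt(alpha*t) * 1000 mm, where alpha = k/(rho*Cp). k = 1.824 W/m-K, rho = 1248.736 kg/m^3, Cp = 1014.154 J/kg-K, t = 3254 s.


alpha = 1.824 / (1248.736 * 1014.154) = 1.4403e-06 m^2/s
alpha * t = 0.0046867
delta = sqrt(0.0046867) * 1000 = 68.460 mm

68.460 mm


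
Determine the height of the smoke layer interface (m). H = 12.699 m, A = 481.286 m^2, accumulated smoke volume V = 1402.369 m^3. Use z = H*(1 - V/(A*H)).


V/(A*H) = 0.22945
1 - 0.22945 = 0.77055
z = 12.699 * 0.77055 = 9.7852 m

9.7852 m


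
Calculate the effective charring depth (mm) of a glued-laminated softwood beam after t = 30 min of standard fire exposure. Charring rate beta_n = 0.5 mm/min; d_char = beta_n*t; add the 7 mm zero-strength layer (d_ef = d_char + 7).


d_char = 0.5 * 30 = 15 mm
d_ef = 15 + 1.0*7 = 22 mm

22 mm


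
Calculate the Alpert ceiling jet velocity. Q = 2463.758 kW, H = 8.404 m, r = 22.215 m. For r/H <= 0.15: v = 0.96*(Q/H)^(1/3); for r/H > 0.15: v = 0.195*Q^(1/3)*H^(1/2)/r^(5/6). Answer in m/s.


r/H = 22.215 / 8.404 = 2.6434
r/H > 0.15, so v = 0.195*Q^(1/3)*H^(1/2)/r^(5/6)
Q^(1/3) = 13.506
H^(1/2) = 2.8990
r^(5/6) = 13.250
v = 0.195 * 13.506 * 2.8990 / 13.250 = 0.57624 m/s

0.57624 m/s


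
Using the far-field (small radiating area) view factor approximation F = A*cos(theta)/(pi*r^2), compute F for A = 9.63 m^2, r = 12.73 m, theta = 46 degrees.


cos(46 deg) = 0.69466
pi*r^2 = 509.10
F = 9.63 * 0.69466 / 509.10 = 0.013140

0.013140


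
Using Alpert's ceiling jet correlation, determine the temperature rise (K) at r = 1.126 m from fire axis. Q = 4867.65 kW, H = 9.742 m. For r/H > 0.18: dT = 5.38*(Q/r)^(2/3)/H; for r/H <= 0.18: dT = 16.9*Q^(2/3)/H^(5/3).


r/H = 1.126 / 9.742 = 0.11558
r/H <= 0.18, so dT = 16.9*Q^(2/3)/H^(5/3)
Q^(2/3) = 287.22
H^(5/3) = 44.437
dT = 16.9 * 287.22 / 44.437 = 109.23 K

109.23 K


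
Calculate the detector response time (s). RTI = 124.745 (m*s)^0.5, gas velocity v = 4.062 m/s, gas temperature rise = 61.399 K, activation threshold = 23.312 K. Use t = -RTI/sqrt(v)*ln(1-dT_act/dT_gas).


dT_act/dT_gas = 0.37968
ln(1 - 0.37968) = -0.47752
t = -124.745 / sqrt(4.062) * -0.47752 = 29.556 s

29.556 s


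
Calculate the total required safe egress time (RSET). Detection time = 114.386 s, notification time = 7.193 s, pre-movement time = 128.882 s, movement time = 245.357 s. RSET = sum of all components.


Total = 114.386 + 7.193 + 128.882 + 245.357 = 495.818 s

495.818 s


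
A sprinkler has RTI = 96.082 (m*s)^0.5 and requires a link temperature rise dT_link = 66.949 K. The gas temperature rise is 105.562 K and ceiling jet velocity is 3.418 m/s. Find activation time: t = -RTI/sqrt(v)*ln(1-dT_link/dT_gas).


dT_link/dT_gas = 0.63421
ln(1 - 0.63421) = -1.0057
t = -96.082 / sqrt(3.418) * -1.0057 = 52.267 s

52.267 s


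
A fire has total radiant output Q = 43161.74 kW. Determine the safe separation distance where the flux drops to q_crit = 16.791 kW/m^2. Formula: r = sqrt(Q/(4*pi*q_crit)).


4*pi*q_crit = 211.00
Q/(4*pi*q_crit) = 204.56
r = sqrt(204.56) = 14.302 m

14.302 m


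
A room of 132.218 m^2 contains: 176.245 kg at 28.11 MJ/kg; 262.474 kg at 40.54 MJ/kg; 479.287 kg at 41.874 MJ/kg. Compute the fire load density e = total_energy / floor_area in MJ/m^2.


Total energy = 176.245*28.11 + 262.474*40.54 + 479.287*41.874
= 4954.247 + 10640.70 + 20069.66
= 35664.61 MJ
e = 35664.61 / 132.218 = 269.74 MJ/m^2

269.74 MJ/m^2


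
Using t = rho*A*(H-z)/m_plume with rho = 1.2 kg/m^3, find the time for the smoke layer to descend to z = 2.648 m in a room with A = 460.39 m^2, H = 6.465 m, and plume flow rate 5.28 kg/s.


H - z = 3.817 m
t = 1.2 * 460.39 * 3.817 / 5.28 = 399.39 s

399.39 s


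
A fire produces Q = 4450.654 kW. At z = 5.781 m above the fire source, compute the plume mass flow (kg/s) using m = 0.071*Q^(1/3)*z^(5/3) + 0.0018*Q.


Q^(1/3) = 16.449
z^(5/3) = 18.621
First term = 0.071 * 16.449 * 18.621 = 21.747
Second term = 0.0018 * 4450.654 = 8.0112
m = 29.758 kg/s

29.758 kg/s


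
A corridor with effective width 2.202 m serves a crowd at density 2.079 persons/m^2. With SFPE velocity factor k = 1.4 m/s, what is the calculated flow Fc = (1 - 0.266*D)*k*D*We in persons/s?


1 - 0.266*D = 1 - 0.266*2.079 = 0.44699
Fs = 0.44699 * 1.4 * 2.079 = 1.3010 persons/(s*m)
Fc = 1.3010 * 2.202 = 2.8648 persons/s

2.8648 persons/s


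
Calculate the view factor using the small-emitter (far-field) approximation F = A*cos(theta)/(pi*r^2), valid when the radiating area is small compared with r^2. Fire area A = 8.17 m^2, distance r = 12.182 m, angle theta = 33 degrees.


cos(33 deg) = 0.83867
pi*r^2 = 466.22
F = 8.17 * 0.83867 / 466.22 = 0.014697

0.014697


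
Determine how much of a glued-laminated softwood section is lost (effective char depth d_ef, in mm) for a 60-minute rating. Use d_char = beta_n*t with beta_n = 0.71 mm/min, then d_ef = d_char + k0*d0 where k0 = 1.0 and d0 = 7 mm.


d_char = 0.71 * 60 = 42.6 mm
d_ef = 42.6 + 1.0*7 = 49.6 mm

49.6 mm


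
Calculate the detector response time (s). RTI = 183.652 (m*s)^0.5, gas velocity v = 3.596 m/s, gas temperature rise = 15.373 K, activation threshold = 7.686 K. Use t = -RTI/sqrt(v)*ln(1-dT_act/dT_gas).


dT_act/dT_gas = 0.49997
ln(1 - 0.49997) = -0.69308
t = -183.652 / sqrt(3.596) * -0.69308 = 67.123 s

67.123 s


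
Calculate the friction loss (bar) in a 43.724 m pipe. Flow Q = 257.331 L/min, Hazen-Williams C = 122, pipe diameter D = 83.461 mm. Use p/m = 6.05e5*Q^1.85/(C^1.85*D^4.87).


Q^1.85 = 28801
C^1.85 = 7240.5
D^4.87 = 2.2784e+09
p/m = 0.0010563 bar/m
p_total = 0.0010563 * 43.724 = 0.046184 bar

0.046184 bar


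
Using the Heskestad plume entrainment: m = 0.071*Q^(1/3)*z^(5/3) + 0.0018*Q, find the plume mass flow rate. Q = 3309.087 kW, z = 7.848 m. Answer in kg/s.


Q^(1/3) = 14.902
z^(5/3) = 30.993
First term = 0.071 * 14.902 * 30.993 = 32.791
Second term = 0.0018 * 3309.087 = 5.9564
m = 38.748 kg/s

38.748 kg/s


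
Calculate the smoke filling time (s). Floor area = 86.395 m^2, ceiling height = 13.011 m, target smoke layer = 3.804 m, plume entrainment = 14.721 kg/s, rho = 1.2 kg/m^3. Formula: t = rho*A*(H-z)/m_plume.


H - z = 9.207 m
t = 1.2 * 86.395 * 9.207 / 14.721 = 64.841 s

64.841 s


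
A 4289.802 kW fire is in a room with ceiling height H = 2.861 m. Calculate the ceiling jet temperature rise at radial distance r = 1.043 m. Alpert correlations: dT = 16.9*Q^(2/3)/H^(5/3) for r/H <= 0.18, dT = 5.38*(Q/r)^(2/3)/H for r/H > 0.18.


r/H = 1.043 / 2.861 = 0.36456
r/H > 0.18, so dT = 5.38*(Q/r)^(2/3)/H
Q/r = 4112.9
(Q/r)^(2/3) = 256.71
dT = 5.38 * 256.71 / 2.861 = 482.72 K

482.72 K


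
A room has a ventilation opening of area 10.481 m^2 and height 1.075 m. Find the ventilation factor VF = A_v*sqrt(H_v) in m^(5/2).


sqrt(H_v) = 1.0368
VF = 10.481 * 1.0368 = 10.867 m^(5/2)

10.867 m^(5/2)


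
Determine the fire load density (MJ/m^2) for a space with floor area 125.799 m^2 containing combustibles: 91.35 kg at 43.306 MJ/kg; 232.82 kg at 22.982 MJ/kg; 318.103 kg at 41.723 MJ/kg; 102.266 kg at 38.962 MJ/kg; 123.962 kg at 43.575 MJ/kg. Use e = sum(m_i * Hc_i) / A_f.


Total energy = 91.35*43.306 + 232.82*22.982 + 318.103*41.723 + 102.266*38.962 + 123.962*43.575
= 3956.003 + 5350.669 + 13272.21 + 3984.488 + 5401.644
= 31965.02 MJ
e = 31965.02 / 125.799 = 254.10 MJ/m^2

254.10 MJ/m^2


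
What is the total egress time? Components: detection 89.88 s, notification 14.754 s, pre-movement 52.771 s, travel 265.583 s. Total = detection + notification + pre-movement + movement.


Total = 89.88 + 14.754 + 52.771 + 265.583 = 422.988 s

422.988 s


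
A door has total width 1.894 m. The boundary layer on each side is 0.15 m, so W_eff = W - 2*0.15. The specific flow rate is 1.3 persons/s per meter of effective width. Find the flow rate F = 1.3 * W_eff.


W_eff = 1.894 - 0.30 = 1.594 m
F = 1.3 * 1.594 = 2.0722 persons/s

2.0722 persons/s


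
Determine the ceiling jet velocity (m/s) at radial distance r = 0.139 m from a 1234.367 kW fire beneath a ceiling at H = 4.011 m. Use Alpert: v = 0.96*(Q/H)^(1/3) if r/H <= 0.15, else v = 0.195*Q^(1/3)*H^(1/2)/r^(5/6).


r/H = 0.139 / 4.011 = 0.034655
r/H <= 0.15, so v = 0.96*(Q/H)^(1/3)
Q/H = 307.75
(Q/H)^(1/3) = 6.7515
v = 0.96 * 6.7515 = 6.4814 m/s

6.4814 m/s


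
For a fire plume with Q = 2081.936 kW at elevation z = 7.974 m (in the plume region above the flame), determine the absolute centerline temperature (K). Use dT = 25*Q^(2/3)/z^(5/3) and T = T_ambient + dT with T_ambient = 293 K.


Q^(2/3) = 163.05
z^(5/3) = 31.827
dT = 25 * 163.05 / 31.827 = 128.07 K
T = 293 + 128.07 = 421.07 K

421.07 K


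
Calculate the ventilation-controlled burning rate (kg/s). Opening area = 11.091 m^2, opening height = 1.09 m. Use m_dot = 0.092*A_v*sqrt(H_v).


sqrt(H_v) = 1.0440
m_dot = 0.092 * 11.091 * 1.0440 = 1.0653 kg/s

1.0653 kg/s


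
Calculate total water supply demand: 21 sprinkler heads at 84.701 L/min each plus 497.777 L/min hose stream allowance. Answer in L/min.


Sprinkler demand = 21 * 84.701 = 1778.721 L/min
Total = 1778.721 + 497.777 = 2276.498 L/min

2276.498 L/min


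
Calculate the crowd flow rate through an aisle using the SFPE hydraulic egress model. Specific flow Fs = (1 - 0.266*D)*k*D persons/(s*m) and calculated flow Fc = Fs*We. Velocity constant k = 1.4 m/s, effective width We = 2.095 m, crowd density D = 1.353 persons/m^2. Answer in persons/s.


1 - 0.266*D = 1 - 0.266*1.353 = 0.64010
Fs = 0.64010 * 1.4 * 1.353 = 1.2125 persons/(s*m)
Fc = 1.2125 * 2.095 = 2.5401 persons/s

2.5401 persons/s


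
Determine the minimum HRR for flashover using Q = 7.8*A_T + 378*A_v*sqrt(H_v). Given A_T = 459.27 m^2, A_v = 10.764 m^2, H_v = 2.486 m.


7.8*A_T = 3582.306
sqrt(H_v) = 1.5767
378*A_v*sqrt(H_v) = 6415.3
Q = 3582.306 + 6415.3 = 9997.6 kW

9997.6 kW


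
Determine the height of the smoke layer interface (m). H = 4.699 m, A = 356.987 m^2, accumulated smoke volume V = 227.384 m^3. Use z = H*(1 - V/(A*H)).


V/(A*H) = 0.13555
1 - 0.13555 = 0.86445
z = 4.699 * 0.86445 = 4.0620 m

4.0620 m


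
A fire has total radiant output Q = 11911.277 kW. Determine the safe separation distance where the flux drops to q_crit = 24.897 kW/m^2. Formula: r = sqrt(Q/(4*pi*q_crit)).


4*pi*q_crit = 312.86
Q/(4*pi*q_crit) = 38.072
r = sqrt(38.072) = 6.1702 m

6.1702 m


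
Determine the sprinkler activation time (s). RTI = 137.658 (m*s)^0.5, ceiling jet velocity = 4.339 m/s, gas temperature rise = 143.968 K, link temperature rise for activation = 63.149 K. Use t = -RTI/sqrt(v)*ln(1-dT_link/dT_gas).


dT_link/dT_gas = 0.43863
ln(1 - 0.43863) = -0.57738
t = -137.658 / sqrt(4.339) * -0.57738 = 38.156 s

38.156 s


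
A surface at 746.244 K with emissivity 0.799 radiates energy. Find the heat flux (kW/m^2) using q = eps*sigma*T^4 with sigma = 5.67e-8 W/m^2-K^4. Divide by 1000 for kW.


T^4 = 3.1012e+11
q = 0.799 * 5.67e-8 * 3.1012e+11 / 1000 = 14.049 kW/m^2

14.049 kW/m^2


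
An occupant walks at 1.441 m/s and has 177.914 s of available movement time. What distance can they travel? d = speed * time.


d = 1.441 * 177.914 = 256.37 m

256.37 m


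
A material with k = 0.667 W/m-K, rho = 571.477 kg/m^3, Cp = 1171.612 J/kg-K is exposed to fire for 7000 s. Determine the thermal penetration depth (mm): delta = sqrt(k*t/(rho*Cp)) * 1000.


alpha = 0.667 / (571.477 * 1171.612) = 9.9619e-07 m^2/s
alpha * t = 0.0069733
delta = sqrt(0.0069733) * 1000 = 83.507 mm

83.507 mm


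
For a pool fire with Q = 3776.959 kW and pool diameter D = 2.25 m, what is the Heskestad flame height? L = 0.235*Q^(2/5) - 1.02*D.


Q^(2/5) = 26.969
0.235 * Q^(2/5) = 6.3376
1.02 * D = 2.295
L = 4.0426 m

4.0426 m


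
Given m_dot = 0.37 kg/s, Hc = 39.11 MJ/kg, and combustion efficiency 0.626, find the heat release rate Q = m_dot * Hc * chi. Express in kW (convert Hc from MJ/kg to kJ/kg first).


Hc = 39.11 MJ/kg = 39.11 * 1000 kJ/kg = 39110 kJ/kg
Q = 0.37 kg/s * 39110 kJ/kg * 0.626 = 9058.7 kW

9058.7 kW


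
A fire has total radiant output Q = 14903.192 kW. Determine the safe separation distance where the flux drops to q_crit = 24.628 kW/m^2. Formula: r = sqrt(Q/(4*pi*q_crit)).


4*pi*q_crit = 309.48
Q/(4*pi*q_crit) = 48.155
r = sqrt(48.155) = 6.9394 m

6.9394 m


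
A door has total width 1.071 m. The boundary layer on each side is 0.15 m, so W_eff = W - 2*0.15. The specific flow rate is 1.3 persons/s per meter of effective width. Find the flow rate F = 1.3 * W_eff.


W_eff = 1.071 - 0.30 = 0.771 m
F = 1.3 * 0.771 = 1.0023 persons/s

1.0023 persons/s


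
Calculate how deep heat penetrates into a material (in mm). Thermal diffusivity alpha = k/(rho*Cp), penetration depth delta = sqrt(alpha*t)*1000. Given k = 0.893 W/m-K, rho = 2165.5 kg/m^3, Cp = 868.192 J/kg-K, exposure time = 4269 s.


alpha = 0.893 / (2165.5 * 868.192) = 4.7498e-07 m^2/s
alpha * t = 0.0020277
delta = sqrt(0.0020277) * 1000 = 45.030 mm

45.030 mm


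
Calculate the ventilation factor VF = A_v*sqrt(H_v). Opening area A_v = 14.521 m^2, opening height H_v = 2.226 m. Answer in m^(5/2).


sqrt(H_v) = 1.4920
VF = 14.521 * 1.4920 = 21.665 m^(5/2)

21.665 m^(5/2)


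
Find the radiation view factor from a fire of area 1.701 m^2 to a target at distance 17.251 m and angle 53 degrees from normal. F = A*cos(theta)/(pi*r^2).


cos(53 deg) = 0.60182
pi*r^2 = 934.93
F = 1.701 * 0.60182 / 934.93 = 0.0010949

0.0010949


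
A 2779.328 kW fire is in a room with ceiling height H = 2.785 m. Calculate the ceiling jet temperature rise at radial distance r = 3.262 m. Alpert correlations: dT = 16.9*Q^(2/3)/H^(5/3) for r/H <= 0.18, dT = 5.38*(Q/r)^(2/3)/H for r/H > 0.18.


r/H = 3.262 / 2.785 = 1.1713
r/H > 0.18, so dT = 5.38*(Q/r)^(2/3)/H
Q/r = 852.03
(Q/r)^(2/3) = 89.875
dT = 5.38 * 89.875 / 2.785 = 173.62 K

173.62 K


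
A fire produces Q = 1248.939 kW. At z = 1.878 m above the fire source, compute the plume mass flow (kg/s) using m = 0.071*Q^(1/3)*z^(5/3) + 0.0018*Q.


Q^(1/3) = 10.769
z^(5/3) = 2.8586
First term = 0.071 * 10.769 * 2.8586 = 2.1857
Second term = 0.0018 * 1248.939 = 2.2481
m = 4.4338 kg/s

4.4338 kg/s


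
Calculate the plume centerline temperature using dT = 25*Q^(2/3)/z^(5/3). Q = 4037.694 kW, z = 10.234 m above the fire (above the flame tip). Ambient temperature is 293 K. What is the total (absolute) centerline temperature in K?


Q^(2/3) = 253.56
z^(5/3) = 48.240
dT = 25 * 253.56 / 48.240 = 131.41 K
T = 293 + 131.41 = 424.41 K

424.41 K


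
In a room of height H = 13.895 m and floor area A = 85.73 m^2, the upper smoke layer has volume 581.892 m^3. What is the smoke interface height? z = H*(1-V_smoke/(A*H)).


V/(A*H) = 0.48848
1 - 0.48848 = 0.51152
z = 13.895 * 0.51152 = 7.1075 m

7.1075 m


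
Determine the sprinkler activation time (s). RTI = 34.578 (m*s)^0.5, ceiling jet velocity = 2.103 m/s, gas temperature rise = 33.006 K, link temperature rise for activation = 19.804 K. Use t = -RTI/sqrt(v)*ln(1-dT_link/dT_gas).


dT_link/dT_gas = 0.60001
ln(1 - 0.60001) = -0.91632
t = -34.578 / sqrt(2.103) * -0.91632 = 21.849 s

21.849 s


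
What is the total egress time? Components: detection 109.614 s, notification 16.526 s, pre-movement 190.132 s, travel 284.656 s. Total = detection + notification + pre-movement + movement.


Total = 109.614 + 16.526 + 190.132 + 284.656 = 600.928 s

600.928 s


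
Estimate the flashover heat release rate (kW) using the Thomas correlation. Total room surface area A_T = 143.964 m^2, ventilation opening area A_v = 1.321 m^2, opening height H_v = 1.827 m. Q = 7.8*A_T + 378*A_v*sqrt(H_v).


7.8*A_T = 1122.9
sqrt(H_v) = 1.3517
378*A_v*sqrt(H_v) = 674.94
Q = 1122.9 + 674.94 = 1797.9 kW

1797.9 kW


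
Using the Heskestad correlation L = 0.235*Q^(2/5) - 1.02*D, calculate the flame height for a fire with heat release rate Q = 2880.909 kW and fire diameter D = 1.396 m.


Q^(2/5) = 24.200
0.235 * Q^(2/5) = 5.6870
1.02 * D = 1.4239
L = 4.2630 m

4.2630 m


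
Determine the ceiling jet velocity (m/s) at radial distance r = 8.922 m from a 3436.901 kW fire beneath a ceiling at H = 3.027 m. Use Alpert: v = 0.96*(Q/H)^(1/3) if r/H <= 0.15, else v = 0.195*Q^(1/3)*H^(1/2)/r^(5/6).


r/H = 8.922 / 3.027 = 2.9475
r/H > 0.15, so v = 0.195*Q^(1/3)*H^(1/2)/r^(5/6)
Q^(1/3) = 15.091
H^(1/2) = 1.7398
r^(5/6) = 6.1952
v = 0.195 * 15.091 * 1.7398 / 6.1952 = 0.82644 m/s

0.82644 m/s


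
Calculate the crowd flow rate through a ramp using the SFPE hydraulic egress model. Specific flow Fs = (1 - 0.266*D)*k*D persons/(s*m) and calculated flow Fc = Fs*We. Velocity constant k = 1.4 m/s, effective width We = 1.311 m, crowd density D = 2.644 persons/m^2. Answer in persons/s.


1 - 0.266*D = 1 - 0.266*2.644 = 0.29670
Fs = 0.29670 * 1.4 * 2.644 = 1.0982 persons/(s*m)
Fc = 1.0982 * 1.311 = 1.4398 persons/s

1.4398 persons/s


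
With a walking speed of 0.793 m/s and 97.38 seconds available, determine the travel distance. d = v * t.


d = 0.793 * 97.38 = 77.222 m

77.222 m


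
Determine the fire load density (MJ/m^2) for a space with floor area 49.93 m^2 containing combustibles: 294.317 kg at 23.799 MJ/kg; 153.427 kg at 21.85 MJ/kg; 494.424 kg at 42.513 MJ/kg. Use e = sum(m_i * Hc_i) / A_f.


Total energy = 294.317*23.799 + 153.427*21.85 + 494.424*42.513
= 7004.450 + 3352.380 + 21019.45
= 31376.28 MJ
e = 31376.28 / 49.93 = 628.41 MJ/m^2

628.41 MJ/m^2


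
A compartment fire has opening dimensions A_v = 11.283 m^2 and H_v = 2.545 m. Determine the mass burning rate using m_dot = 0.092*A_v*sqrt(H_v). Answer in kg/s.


sqrt(H_v) = 1.5953
m_dot = 0.092 * 11.283 * 1.5953 = 1.6560 kg/s

1.6560 kg/s


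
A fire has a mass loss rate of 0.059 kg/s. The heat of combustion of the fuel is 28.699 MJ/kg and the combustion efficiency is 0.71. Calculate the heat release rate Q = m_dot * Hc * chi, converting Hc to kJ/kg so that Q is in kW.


Hc = 28.699 MJ/kg = 28.699 * 1000 kJ/kg = 28699 kJ/kg
Q = 0.059 kg/s * 28699 kJ/kg * 0.71 = 1202.2 kW

1202.2 kW


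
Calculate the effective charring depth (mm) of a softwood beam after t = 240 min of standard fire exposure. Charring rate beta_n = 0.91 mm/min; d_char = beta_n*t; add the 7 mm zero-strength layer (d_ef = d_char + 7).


d_char = 0.91 * 240 = 218.4 mm
d_ef = 218.4 + 1.0*7 = 225.4 mm

225.4 mm


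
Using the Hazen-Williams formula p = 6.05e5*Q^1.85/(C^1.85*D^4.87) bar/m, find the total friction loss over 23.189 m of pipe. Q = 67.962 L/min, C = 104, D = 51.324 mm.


Q^1.85 = 2453.0
C^1.85 = 5389.0
D^4.87 = 2.1343e+08
p/m = 0.0012903 bar/m
p_total = 0.0012903 * 23.189 = 0.029920 bar

0.029920 bar


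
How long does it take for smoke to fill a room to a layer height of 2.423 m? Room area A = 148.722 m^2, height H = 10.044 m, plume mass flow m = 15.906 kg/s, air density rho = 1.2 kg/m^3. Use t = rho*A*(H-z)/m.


H - z = 7.621 m
t = 1.2 * 148.722 * 7.621 / 15.906 = 85.508 s

85.508 s


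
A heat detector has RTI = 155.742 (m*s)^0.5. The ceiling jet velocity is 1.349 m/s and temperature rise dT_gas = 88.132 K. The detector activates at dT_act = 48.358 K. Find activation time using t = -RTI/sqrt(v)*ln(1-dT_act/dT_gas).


dT_act/dT_gas = 0.54870
ln(1 - 0.54870) = -0.79562
t = -155.742 / sqrt(1.349) * -0.79562 = 106.69 s

106.69 s


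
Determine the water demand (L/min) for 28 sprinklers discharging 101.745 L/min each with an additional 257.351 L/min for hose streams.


Sprinkler demand = 28 * 101.745 = 2848.86 L/min
Total = 2848.86 + 257.351 = 3106.211 L/min

3106.211 L/min


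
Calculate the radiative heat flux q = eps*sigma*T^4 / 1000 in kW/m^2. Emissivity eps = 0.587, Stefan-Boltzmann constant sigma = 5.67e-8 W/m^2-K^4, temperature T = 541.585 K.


T^4 = 8.6033e+10
q = 0.587 * 5.67e-8 * 8.6033e+10 / 1000 = 2.8634 kW/m^2

2.8634 kW/m^2


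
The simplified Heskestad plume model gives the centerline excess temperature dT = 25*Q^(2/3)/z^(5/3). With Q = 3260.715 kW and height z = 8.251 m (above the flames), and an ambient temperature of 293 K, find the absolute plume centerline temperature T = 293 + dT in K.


Q^(2/3) = 219.89
z^(5/3) = 33.691
dT = 25 * 219.89 / 33.691 = 163.17 K
T = 293 + 163.17 = 456.17 K

456.17 K


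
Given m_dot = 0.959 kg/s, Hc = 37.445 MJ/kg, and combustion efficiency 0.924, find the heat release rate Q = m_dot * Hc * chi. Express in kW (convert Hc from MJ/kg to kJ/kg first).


Hc = 37.445 MJ/kg = 37.445 * 1000 kJ/kg = 37445 kJ/kg
Q = 0.959 kg/s * 37445 kJ/kg * 0.924 = 33181 kW

33181 kW


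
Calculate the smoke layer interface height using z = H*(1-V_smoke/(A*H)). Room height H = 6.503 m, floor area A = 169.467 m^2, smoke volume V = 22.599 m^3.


V/(A*H) = 0.020506
1 - 0.020506 = 0.97949
z = 6.503 * 0.97949 = 6.3696 m

6.3696 m


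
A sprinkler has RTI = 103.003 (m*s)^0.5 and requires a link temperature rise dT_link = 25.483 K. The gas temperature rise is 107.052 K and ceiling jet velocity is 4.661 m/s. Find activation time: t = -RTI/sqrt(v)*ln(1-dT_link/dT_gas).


dT_link/dT_gas = 0.23804
ln(1 - 0.23804) = -0.27187
t = -103.003 / sqrt(4.661) * -0.27187 = 12.971 s

12.971 s


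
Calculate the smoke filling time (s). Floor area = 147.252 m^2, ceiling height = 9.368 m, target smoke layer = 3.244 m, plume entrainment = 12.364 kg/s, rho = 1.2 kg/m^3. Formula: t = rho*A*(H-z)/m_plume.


H - z = 6.124 m
t = 1.2 * 147.252 * 6.124 / 12.364 = 87.522 s

87.522 s


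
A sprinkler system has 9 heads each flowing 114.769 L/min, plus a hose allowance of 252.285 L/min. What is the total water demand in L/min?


Sprinkler demand = 9 * 114.769 = 1032.921 L/min
Total = 1032.921 + 252.285 = 1285.206 L/min

1285.206 L/min


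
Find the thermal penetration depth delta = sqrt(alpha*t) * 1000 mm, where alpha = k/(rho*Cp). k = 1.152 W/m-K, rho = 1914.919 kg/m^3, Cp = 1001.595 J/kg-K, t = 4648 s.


alpha = 1.152 / (1914.919 * 1001.595) = 6.0063e-07 m^2/s
alpha * t = 0.0027917
delta = sqrt(0.0027917) * 1000 = 52.837 mm

52.837 mm


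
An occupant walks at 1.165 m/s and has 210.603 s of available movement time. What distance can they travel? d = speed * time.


d = 1.165 * 210.603 = 245.35 m

245.35 m


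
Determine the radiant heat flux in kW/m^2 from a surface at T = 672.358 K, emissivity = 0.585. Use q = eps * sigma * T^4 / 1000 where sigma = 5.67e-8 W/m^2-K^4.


T^4 = 2.0436e+11
q = 0.585 * 5.67e-8 * 2.0436e+11 / 1000 = 6.7786 kW/m^2

6.7786 kW/m^2


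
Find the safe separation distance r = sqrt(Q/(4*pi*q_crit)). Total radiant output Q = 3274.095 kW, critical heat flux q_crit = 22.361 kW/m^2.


4*pi*q_crit = 281.00
Q/(4*pi*q_crit) = 11.652
r = sqrt(11.652) = 3.4135 m

3.4135 m


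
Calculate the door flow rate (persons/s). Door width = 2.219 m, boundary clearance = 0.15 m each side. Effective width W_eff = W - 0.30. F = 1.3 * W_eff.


W_eff = 2.219 - 0.30 = 1.919 m
F = 1.3 * 1.919 = 2.4947 persons/s

2.4947 persons/s


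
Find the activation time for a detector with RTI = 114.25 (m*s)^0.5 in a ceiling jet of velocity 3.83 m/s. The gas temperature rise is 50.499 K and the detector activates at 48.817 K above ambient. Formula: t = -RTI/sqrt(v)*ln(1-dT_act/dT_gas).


dT_act/dT_gas = 0.96669
ln(1 - 0.96669) = -3.4020
t = -114.25 / sqrt(3.83) * -3.4020 = 198.60 s

198.60 s


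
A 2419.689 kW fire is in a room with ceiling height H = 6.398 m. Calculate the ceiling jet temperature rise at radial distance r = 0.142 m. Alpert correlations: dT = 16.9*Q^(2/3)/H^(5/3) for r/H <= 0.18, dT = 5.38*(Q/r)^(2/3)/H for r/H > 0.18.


r/H = 0.142 / 6.398 = 0.022194
r/H <= 0.18, so dT = 16.9*Q^(2/3)/H^(5/3)
Q^(2/3) = 180.24
H^(5/3) = 22.050
dT = 16.9 * 180.24 / 22.050 = 138.14 K

138.14 K


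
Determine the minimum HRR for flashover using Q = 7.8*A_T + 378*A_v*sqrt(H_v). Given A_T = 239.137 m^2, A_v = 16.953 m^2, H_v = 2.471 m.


7.8*A_T = 1865.3
sqrt(H_v) = 1.5719
378*A_v*sqrt(H_v) = 10073
Q = 1865.3 + 10073 = 11939 kW

11939 kW


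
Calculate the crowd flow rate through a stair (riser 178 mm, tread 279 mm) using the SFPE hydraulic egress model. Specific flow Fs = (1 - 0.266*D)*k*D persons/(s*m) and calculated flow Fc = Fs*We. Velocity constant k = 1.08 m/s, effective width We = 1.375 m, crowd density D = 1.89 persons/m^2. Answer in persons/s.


1 - 0.266*D = 1 - 0.266*1.89 = 0.49726
Fs = 0.49726 * 1.08 * 1.89 = 1.0150 persons/(s*m)
Fc = 1.0150 * 1.375 = 1.3956 persons/s

1.3956 persons/s


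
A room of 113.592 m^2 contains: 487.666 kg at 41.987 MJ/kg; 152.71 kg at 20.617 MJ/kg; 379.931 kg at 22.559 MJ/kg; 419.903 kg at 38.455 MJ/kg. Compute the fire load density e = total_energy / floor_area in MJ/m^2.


Total energy = 487.666*41.987 + 152.71*20.617 + 379.931*22.559 + 419.903*38.455
= 20475.63 + 3148.422 + 8570.863 + 16147.37
= 48342.29 MJ
e = 48342.29 / 113.592 = 425.58 MJ/m^2

425.58 MJ/m^2


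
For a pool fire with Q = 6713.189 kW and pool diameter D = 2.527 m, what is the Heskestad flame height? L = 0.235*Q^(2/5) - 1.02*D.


Q^(2/5) = 33.945
0.235 * Q^(2/5) = 7.9770
1.02 * D = 2.5775
L = 5.3995 m

5.3995 m


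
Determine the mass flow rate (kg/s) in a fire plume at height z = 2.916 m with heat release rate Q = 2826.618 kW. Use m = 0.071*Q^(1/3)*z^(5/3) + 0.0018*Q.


Q^(1/3) = 14.139
z^(5/3) = 5.9518
First term = 0.071 * 14.139 * 5.9518 = 5.9748
Second term = 0.0018 * 2826.618 = 5.0879
m = 11.063 kg/s

11.063 kg/s


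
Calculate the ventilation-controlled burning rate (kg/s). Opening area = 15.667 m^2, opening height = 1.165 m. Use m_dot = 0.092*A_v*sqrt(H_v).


sqrt(H_v) = 1.0794
m_dot = 0.092 * 15.667 * 1.0794 = 1.5557 kg/s

1.5557 kg/s


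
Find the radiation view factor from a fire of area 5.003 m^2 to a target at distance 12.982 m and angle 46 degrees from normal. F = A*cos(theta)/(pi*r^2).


cos(46 deg) = 0.69466
pi*r^2 = 529.46
F = 5.003 * 0.69466 / 529.46 = 0.0065640

0.0065640


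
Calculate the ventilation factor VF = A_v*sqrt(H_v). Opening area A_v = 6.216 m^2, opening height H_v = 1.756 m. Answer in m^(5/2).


sqrt(H_v) = 1.3251
VF = 6.216 * 1.3251 = 8.2371 m^(5/2)

8.2371 m^(5/2)


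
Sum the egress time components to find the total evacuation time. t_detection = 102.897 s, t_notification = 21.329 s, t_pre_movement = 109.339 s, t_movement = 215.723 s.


Total = 102.897 + 21.329 + 109.339 + 215.723 = 449.288 s

449.288 s
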